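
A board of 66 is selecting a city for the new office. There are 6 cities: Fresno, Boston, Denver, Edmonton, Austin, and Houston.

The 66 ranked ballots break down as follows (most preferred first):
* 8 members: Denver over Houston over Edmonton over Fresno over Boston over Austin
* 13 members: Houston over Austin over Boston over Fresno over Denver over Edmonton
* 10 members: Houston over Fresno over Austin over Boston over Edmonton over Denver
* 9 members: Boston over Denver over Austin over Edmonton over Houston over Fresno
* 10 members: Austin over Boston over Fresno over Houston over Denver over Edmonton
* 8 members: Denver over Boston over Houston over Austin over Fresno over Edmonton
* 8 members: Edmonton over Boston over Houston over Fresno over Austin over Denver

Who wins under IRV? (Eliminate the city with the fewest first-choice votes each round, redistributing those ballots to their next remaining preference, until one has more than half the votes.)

Boston

Round 1: Fresno 0, Boston 9, Denver 16, Edmonton 8, Austin 10, Houston 23. Fresno eliminated.
Round 2: Boston 9, Denver 16, Edmonton 8, Austin 10, Houston 23. Edmonton eliminated.
Round 3: Boston 17, Denver 16, Austin 10, Houston 23. Austin eliminated.
Round 4: Boston 27, Denver 16, Houston 23. Denver eliminated.
Round 5: Boston 35, Houston 31. Boston has a majority (≥34).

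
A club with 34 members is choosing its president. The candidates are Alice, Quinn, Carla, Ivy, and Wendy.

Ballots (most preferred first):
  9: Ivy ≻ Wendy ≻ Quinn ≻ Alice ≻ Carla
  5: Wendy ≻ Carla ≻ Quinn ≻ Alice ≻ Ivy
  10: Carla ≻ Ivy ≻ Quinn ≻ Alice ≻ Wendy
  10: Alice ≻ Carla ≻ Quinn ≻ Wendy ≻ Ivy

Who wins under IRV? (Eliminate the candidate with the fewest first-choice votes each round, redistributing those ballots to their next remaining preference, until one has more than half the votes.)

Round 1: Alice 10, Quinn 0, Carla 10, Ivy 9, Wendy 5. Quinn eliminated.
Round 2: Alice 10, Carla 10, Ivy 9, Wendy 5. Wendy eliminated.
Round 3: Alice 10, Carla 15, Ivy 9. Ivy eliminated.
Round 4: Alice 19, Carla 15. Alice has a majority (≥18).

Alice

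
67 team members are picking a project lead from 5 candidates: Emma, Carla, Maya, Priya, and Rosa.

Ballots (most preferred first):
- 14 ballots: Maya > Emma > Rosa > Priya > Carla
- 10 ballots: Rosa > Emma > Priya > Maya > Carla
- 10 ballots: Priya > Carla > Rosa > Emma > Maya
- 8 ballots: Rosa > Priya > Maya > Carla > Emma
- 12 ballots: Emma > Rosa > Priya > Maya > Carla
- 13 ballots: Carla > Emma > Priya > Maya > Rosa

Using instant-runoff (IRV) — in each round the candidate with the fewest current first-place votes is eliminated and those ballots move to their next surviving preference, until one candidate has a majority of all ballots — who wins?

Round 1: Emma 12, Carla 13, Maya 14, Priya 10, Rosa 18. Priya eliminated.
Round 2: Emma 12, Carla 23, Maya 14, Rosa 18. Emma eliminated.
Round 3: Carla 23, Maya 14, Rosa 30. Maya eliminated.
Round 4: Carla 23, Rosa 44. Rosa has a majority (≥34).

Rosa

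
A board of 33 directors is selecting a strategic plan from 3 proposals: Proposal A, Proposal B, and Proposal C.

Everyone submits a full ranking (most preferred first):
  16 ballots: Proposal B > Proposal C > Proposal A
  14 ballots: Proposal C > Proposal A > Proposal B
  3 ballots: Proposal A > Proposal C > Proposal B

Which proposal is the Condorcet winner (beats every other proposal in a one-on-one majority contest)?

Proposal C

Proposal C vs Proposal A: 30–3
Proposal C vs Proposal B: 17–16
Proposal C beats every other proposal.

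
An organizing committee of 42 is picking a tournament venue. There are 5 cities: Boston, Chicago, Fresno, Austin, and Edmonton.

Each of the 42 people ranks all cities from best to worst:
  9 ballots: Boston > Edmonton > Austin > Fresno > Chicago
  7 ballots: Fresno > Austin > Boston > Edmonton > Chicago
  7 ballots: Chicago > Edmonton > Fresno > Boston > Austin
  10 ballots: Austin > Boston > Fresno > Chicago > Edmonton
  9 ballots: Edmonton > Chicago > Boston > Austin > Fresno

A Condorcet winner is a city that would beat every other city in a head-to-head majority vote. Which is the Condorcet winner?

Boston vs Chicago: 26–16
Boston vs Fresno: 28–14
Boston vs Austin: 25–17
Boston vs Edmonton: 26–16
Boston beats every other city.

Boston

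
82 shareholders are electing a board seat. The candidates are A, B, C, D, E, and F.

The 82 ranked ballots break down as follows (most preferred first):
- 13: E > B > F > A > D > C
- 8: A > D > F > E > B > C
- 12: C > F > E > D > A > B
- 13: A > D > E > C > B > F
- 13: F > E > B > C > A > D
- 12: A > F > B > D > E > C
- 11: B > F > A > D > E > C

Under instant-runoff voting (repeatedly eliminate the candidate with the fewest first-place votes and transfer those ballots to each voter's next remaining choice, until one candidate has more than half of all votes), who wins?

Round 1: A 33, B 11, C 12, D 0, E 13, F 13. D eliminated.
Round 2: A 33, B 11, C 12, E 13, F 13. B eliminated.
Round 3: A 33, C 12, E 13, F 24. C eliminated.
Round 4: A 33, E 13, F 36. E eliminated.
Round 5: A 33, F 49. F has a majority (≥42).

F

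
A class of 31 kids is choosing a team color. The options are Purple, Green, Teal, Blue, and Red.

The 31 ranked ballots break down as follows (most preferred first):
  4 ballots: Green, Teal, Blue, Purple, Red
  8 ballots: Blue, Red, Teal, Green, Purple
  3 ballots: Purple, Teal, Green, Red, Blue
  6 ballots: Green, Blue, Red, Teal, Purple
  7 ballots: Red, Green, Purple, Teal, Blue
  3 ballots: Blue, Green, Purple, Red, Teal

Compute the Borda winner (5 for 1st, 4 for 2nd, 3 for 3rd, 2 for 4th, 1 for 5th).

Purple: 4×2 + 8×1 + 3×5 + 6×1 + 7×3 + 3×3 = 67
Green: 4×5 + 8×2 + 3×3 + 6×5 + 7×4 + 3×4 = 115
Teal: 4×4 + 8×3 + 3×4 + 6×2 + 7×2 + 3×1 = 81
Blue: 4×3 + 8×5 + 3×1 + 6×4 + 7×1 + 3×5 = 101
Red: 4×1 + 8×4 + 3×2 + 6×3 + 7×5 + 3×2 = 101

Green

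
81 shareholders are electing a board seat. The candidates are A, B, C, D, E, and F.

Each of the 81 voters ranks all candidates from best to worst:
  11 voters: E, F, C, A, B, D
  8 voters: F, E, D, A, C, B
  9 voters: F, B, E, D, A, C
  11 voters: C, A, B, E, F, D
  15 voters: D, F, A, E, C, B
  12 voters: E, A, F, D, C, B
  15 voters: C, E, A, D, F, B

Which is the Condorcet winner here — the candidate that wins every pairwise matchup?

E

E vs A: 55–26
E vs B: 61–20
E vs C: 55–26
E vs D: 66–15
E vs F: 49–32
E beats every other candidate.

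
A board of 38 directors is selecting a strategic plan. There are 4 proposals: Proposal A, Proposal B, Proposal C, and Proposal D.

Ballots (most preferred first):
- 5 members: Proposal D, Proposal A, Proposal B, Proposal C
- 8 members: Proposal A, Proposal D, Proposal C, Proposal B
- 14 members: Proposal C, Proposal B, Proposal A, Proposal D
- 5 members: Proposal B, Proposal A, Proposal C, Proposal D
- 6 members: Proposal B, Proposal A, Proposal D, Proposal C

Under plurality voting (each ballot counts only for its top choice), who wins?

Proposal C

First-place votes: Proposal A 8, Proposal B 11, Proposal C 14, Proposal D 5.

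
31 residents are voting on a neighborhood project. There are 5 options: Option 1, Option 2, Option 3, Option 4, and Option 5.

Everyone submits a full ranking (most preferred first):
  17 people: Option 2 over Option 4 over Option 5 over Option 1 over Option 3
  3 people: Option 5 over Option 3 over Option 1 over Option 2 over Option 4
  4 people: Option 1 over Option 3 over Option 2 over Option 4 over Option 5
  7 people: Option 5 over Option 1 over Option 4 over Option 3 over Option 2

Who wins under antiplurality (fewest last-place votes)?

Option 1

Last-place votes: Option 1 0, Option 2 7, Option 3 17, Option 4 3, Option 5 4.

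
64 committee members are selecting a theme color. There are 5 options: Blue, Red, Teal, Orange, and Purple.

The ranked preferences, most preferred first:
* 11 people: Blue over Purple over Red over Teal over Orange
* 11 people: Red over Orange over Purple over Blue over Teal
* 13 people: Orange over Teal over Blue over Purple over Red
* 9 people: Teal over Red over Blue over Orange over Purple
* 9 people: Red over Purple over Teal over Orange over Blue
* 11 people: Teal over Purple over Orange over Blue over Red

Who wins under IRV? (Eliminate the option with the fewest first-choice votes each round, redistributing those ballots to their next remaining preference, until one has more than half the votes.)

Teal

Round 1: Blue 11, Red 20, Teal 20, Orange 13, Purple 0. Purple eliminated.
Round 2: Blue 11, Red 20, Teal 20, Orange 13. Blue eliminated.
Round 3: Red 31, Teal 20, Orange 13. Orange eliminated.
Round 4: Red 31, Teal 33. Teal has a majority (≥33).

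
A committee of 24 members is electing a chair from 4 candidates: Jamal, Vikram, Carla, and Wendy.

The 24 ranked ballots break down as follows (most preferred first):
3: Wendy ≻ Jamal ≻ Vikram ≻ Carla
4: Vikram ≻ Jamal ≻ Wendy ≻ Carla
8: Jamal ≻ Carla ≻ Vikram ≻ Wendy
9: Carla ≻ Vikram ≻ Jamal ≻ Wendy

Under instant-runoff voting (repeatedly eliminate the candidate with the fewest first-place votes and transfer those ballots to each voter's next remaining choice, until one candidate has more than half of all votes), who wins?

Round 1: Jamal 8, Vikram 4, Carla 9, Wendy 3. Wendy eliminated.
Round 2: Jamal 11, Vikram 4, Carla 9. Vikram eliminated.
Round 3: Jamal 15, Carla 9. Jamal has a majority (≥13).

Jamal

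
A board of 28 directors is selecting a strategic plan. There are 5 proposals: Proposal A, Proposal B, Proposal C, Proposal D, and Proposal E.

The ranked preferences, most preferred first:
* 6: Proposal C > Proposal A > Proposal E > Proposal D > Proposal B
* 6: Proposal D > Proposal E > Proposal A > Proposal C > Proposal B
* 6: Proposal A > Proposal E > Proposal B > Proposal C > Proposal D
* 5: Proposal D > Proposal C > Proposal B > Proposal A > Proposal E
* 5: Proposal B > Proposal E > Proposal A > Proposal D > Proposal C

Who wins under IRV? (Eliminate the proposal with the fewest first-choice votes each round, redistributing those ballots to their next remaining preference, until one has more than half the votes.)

Proposal A

Round 1: Proposal A 6, Proposal B 5, Proposal C 6, Proposal D 11, Proposal E 0. Proposal E eliminated.
Round 2: Proposal A 6, Proposal B 5, Proposal C 6, Proposal D 11. Proposal B eliminated.
Round 3: Proposal A 11, Proposal C 6, Proposal D 11. Proposal C eliminated.
Round 4: Proposal A 17, Proposal D 11. Proposal A has a majority (≥15).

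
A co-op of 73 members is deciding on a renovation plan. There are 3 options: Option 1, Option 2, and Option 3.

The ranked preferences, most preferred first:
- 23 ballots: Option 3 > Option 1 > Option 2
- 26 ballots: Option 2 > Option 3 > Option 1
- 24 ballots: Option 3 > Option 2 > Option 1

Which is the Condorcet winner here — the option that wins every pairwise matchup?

Option 3 vs Option 1: 73–0
Option 3 vs Option 2: 47–26
Option 3 beats every other option.

Option 3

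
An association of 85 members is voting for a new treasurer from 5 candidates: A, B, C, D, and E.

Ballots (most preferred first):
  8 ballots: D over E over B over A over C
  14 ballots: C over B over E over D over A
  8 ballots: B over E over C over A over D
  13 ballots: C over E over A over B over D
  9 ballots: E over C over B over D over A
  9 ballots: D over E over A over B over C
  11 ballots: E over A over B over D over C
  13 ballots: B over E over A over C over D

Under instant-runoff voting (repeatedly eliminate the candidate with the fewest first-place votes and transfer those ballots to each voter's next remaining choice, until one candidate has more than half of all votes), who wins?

Round 1: A 0, B 21, C 27, D 17, E 20. A eliminated.
Round 2: B 21, C 27, D 17, E 20. D eliminated.
Round 3: B 21, C 27, E 37. B eliminated.
Round 4: C 27, E 58. E has a majority (≥43).

E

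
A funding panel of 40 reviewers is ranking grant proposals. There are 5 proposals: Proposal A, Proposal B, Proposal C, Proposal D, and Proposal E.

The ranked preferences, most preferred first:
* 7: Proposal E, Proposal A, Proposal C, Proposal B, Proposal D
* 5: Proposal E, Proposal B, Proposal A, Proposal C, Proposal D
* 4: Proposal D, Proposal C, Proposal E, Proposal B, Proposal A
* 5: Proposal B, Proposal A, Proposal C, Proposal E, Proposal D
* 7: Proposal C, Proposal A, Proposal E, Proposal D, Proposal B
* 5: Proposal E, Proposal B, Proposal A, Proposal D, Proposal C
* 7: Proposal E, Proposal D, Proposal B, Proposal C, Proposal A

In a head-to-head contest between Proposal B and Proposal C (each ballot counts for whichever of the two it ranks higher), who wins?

Proposal B is ranked above Proposal C on 22 ballots; Proposal C above Proposal B on 18.

Proposal B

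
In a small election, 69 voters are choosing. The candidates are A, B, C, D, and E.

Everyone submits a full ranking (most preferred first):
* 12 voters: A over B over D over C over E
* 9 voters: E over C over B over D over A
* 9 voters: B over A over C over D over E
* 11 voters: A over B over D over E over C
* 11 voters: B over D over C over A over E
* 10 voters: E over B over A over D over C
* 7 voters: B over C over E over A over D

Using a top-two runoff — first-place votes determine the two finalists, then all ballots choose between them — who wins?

Round 1 first-place votes: A 23, B 27, C 0, D 0, E 19. B and A advance.
Runoff: B is ranked above A on 46 ballots, A above B on 23.

B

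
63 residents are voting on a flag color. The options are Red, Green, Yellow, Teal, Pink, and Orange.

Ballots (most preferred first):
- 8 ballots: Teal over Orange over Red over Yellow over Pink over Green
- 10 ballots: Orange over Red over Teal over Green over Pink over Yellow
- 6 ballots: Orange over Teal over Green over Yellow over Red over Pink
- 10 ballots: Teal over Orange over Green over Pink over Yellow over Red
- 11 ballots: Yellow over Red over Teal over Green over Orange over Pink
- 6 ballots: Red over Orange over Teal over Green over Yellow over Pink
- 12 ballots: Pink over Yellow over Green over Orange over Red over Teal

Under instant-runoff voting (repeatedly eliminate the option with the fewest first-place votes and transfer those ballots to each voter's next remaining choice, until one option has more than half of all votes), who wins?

Round 1: Red 6, Green 0, Yellow 11, Teal 18, Pink 12, Orange 16. Green eliminated.
Round 2: Red 6, Yellow 11, Teal 18, Pink 12, Orange 16. Red eliminated.
Round 3: Yellow 11, Teal 18, Pink 12, Orange 22. Yellow eliminated.
Round 4: Teal 29, Pink 12, Orange 22. Pink eliminated.
Round 5: Teal 29, Orange 34. Orange has a majority (≥32).

Orange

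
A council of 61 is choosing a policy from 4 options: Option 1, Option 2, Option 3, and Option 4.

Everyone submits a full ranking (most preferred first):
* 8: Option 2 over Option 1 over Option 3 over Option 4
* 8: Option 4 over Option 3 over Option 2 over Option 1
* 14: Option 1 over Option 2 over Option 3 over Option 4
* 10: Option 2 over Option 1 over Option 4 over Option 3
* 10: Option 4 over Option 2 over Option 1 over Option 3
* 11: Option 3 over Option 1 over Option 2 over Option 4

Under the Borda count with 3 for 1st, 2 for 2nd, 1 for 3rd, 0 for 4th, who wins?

Option 1: 8×2 + 8×0 + 14×3 + 10×2 + 10×1 + 11×2 = 110
Option 2: 8×3 + 8×1 + 14×2 + 10×3 + 10×2 + 11×1 = 121
Option 3: 8×1 + 8×2 + 14×1 + 10×0 + 10×0 + 11×3 = 71
Option 4: 8×0 + 8×3 + 14×0 + 10×1 + 10×3 + 11×0 = 64

Option 2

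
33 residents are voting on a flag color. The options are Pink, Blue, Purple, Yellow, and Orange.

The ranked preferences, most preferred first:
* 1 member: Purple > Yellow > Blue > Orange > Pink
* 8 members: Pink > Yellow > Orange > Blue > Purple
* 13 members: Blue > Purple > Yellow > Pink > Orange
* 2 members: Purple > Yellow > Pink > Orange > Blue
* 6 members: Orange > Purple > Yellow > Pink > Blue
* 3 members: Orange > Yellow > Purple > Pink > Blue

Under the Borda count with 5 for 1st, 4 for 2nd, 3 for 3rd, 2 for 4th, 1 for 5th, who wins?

Pink: 1×1 + 8×5 + 13×2 + 2×3 + 6×2 + 3×2 = 91
Blue: 1×3 + 8×2 + 13×5 + 2×1 + 6×1 + 3×1 = 95
Purple: 1×5 + 8×1 + 13×4 + 2×5 + 6×4 + 3×3 = 108
Yellow: 1×4 + 8×4 + 13×3 + 2×4 + 6×3 + 3×4 = 113
Orange: 1×2 + 8×3 + 13×1 + 2×2 + 6×5 + 3×5 = 88

Yellow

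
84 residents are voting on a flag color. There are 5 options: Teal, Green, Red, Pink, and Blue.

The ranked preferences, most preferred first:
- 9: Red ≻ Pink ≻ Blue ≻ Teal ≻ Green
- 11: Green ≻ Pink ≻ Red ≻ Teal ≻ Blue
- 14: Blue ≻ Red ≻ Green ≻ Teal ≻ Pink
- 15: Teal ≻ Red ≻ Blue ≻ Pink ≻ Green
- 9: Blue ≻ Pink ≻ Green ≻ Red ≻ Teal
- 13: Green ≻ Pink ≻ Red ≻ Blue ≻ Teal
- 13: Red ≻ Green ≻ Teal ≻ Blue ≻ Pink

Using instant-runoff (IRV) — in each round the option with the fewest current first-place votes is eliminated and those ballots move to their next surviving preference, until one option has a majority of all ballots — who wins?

Red

Round 1: Teal 15, Green 24, Red 22, Pink 0, Blue 23. Pink eliminated.
Round 2: Teal 15, Green 24, Red 22, Blue 23. Teal eliminated.
Round 3: Green 24, Red 37, Blue 23. Blue eliminated.
Round 4: Green 33, Red 51. Red has a majority (≥43).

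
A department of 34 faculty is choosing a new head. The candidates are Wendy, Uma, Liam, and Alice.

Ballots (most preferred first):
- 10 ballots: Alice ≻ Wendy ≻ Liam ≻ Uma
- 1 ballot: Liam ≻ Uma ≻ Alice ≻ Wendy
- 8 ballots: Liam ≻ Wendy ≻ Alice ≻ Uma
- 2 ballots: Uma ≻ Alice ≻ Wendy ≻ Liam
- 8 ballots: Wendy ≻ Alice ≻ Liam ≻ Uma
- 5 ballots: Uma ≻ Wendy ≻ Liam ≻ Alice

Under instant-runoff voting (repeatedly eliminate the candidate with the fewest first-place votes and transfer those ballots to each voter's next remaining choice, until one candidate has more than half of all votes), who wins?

Round 1: Wendy 8, Uma 7, Liam 9, Alice 10. Uma eliminated.
Round 2: Wendy 13, Liam 9, Alice 12. Liam eliminated.
Round 3: Wendy 21, Alice 13. Wendy has a majority (≥18).

Wendy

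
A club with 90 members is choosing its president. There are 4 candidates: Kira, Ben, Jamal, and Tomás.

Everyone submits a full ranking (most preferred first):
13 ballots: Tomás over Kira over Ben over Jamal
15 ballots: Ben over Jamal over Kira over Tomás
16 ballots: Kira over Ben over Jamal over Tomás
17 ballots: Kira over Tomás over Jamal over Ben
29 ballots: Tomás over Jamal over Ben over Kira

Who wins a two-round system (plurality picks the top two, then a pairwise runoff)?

Round 1 first-place votes: Kira 33, Ben 15, Jamal 0, Tomás 42. Tomás and Kira advance.
Runoff: Tomás is ranked above Kira on 42 ballots, Kira above Tomás on 48.

Kira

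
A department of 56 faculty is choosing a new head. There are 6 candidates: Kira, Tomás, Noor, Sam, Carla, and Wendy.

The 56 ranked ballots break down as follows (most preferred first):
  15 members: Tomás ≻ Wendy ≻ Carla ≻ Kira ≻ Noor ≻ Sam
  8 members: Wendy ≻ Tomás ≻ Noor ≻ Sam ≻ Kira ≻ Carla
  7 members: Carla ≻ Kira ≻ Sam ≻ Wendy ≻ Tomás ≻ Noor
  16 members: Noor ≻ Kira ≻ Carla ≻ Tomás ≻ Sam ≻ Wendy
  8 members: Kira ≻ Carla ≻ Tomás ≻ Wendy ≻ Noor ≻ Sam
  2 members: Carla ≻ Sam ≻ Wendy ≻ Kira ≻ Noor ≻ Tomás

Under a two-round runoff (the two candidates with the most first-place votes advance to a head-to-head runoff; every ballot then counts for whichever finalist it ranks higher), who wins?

Tomás

Round 1 first-place votes: Kira 8, Tomás 15, Noor 16, Sam 0, Carla 9, Wendy 8. Noor and Tomás advance.
Runoff: Noor is ranked above Tomás on 18 ballots, Tomás above Noor on 38.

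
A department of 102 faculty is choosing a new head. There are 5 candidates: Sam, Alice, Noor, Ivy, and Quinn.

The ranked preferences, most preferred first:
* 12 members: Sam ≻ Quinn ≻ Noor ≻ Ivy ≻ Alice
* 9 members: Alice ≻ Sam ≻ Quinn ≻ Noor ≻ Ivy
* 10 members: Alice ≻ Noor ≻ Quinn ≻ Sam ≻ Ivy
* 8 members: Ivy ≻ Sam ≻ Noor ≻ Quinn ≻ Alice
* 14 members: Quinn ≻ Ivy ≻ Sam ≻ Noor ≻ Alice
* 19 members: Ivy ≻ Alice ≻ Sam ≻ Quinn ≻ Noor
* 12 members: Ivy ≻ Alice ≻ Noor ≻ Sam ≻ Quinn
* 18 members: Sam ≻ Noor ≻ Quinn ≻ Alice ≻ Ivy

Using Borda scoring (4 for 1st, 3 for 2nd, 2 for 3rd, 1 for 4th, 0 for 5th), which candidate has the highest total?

Sam

Sam: 12×4 + 9×3 + 10×1 + 8×3 + 14×2 + 19×2 + 12×1 + 18×4 = 259
Alice: 12×0 + 9×4 + 10×4 + 8×0 + 14×0 + 19×3 + 12×3 + 18×1 = 187
Noor: 12×2 + 9×1 + 10×3 + 8×2 + 14×1 + 19×0 + 12×2 + 18×3 = 171
Ivy: 12×1 + 9×0 + 10×0 + 8×4 + 14×3 + 19×4 + 12×4 + 18×0 = 210
Quinn: 12×3 + 9×2 + 10×2 + 8×1 + 14×4 + 19×1 + 12×0 + 18×2 = 193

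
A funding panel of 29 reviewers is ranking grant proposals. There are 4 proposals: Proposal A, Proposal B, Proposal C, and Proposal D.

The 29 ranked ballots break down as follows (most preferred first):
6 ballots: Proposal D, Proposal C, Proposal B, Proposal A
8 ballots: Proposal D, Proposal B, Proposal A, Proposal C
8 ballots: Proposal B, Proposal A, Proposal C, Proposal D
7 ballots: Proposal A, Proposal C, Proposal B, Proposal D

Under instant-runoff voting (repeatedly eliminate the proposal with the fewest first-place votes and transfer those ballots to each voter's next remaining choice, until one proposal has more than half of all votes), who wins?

Round 1: Proposal A 7, Proposal B 8, Proposal C 0, Proposal D 14. Proposal C eliminated.
Round 2: Proposal A 7, Proposal B 8, Proposal D 14. Proposal A eliminated.
Round 3: Proposal B 15, Proposal D 14. Proposal B has a majority (≥15).

Proposal B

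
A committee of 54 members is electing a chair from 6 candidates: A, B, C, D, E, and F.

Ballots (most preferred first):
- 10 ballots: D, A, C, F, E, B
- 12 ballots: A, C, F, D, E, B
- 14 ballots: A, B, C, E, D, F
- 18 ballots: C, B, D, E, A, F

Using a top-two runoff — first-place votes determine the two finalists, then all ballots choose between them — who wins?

Round 1 first-place votes: A 26, B 0, C 18, D 10, E 0, F 0. A and C advance.
Runoff: A is ranked above C on 36 ballots, C above A on 18.

A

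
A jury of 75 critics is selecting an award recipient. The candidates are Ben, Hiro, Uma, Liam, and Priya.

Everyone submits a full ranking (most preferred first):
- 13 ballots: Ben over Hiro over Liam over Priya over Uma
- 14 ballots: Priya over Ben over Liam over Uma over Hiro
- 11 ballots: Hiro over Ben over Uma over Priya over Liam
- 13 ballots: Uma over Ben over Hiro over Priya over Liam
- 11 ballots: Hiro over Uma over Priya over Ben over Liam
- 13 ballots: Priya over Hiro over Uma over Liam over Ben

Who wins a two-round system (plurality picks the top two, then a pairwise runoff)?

Hiro

Round 1 first-place votes: Ben 13, Hiro 22, Uma 13, Liam 0, Priya 27. Priya and Hiro advance.
Runoff: Priya is ranked above Hiro on 27 ballots, Hiro above Priya on 48.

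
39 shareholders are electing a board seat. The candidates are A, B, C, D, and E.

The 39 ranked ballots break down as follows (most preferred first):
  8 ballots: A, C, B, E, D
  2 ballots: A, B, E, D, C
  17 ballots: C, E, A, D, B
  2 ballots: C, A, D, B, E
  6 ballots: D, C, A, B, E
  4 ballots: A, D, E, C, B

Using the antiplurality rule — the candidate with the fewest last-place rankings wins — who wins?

A

Last-place votes: A 0, B 21, C 2, D 8, E 8.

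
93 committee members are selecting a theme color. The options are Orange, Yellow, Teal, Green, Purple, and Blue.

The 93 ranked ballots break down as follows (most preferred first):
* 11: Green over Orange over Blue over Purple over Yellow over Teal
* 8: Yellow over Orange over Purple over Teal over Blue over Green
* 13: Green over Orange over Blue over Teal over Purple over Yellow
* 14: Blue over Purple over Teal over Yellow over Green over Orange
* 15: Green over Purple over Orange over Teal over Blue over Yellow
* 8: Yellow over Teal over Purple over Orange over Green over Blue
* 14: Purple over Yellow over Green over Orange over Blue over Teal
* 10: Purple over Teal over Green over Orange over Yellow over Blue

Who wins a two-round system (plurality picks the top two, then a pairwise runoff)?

Purple

Round 1 first-place votes: Orange 0, Yellow 16, Teal 0, Green 39, Purple 24, Blue 14. Green and Purple advance.
Runoff: Green is ranked above Purple on 39 ballots, Purple above Green on 54.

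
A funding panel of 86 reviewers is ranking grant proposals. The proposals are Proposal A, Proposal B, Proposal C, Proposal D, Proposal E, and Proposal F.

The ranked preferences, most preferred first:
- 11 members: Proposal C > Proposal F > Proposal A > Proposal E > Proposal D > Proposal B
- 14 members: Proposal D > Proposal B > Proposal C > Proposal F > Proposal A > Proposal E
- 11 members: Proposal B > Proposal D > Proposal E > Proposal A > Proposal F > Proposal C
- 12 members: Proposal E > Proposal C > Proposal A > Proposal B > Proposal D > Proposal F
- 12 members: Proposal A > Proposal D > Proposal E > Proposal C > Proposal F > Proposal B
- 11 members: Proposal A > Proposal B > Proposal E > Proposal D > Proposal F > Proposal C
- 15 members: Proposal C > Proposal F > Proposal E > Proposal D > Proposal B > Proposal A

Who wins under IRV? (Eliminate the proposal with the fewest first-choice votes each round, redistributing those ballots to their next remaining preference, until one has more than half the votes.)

Round 1: Proposal A 23, Proposal B 11, Proposal C 26, Proposal D 14, Proposal E 12, Proposal F 0. Proposal F eliminated.
Round 2: Proposal A 23, Proposal B 11, Proposal C 26, Proposal D 14, Proposal E 12. Proposal B eliminated.
Round 3: Proposal A 23, Proposal C 26, Proposal D 25, Proposal E 12. Proposal E eliminated.
Round 4: Proposal A 23, Proposal C 38, Proposal D 25. Proposal A eliminated.
Round 5: Proposal C 38, Proposal D 48. Proposal D has a majority (≥44).

Proposal D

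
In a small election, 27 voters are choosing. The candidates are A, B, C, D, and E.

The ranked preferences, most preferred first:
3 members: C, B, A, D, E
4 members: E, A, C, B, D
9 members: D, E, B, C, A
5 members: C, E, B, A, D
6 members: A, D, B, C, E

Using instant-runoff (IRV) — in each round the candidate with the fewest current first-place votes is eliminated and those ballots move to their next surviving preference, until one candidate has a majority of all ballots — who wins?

Round 1: A 6, B 0, C 8, D 9, E 4. B eliminated.
Round 2: A 6, C 8, D 9, E 4. E eliminated.
Round 3: A 10, C 8, D 9. C eliminated.
Round 4: A 18, D 9. A has a majority (≥14).

A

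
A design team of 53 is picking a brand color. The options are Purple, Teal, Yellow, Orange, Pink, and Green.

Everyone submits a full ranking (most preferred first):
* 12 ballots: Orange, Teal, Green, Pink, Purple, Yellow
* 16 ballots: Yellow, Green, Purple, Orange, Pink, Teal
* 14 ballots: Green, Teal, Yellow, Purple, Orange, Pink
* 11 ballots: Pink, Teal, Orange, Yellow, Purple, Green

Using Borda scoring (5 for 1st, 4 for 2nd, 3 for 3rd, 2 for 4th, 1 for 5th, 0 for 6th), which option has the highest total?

Green

Purple: 12×1 + 16×3 + 14×2 + 11×1 = 99
Teal: 12×4 + 16×0 + 14×4 + 11×4 = 148
Yellow: 12×0 + 16×5 + 14×3 + 11×2 = 144
Orange: 12×5 + 16×2 + 14×1 + 11×3 = 139
Pink: 12×2 + 16×1 + 14×0 + 11×5 = 95
Green: 12×3 + 16×4 + 14×5 + 11×0 = 170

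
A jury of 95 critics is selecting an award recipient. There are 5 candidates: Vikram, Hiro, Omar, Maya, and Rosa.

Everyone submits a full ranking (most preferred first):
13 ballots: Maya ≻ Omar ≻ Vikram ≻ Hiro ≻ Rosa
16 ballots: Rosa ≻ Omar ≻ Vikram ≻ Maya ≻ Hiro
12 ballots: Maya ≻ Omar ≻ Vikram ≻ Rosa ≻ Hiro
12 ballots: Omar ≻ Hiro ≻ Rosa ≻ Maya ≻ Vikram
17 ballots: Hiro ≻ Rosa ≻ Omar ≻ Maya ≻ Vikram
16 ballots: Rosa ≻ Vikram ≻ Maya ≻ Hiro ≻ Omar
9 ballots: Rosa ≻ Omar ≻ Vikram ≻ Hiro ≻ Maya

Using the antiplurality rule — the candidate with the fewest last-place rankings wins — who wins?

Last-place votes: Vikram 29, Hiro 28, Omar 16, Maya 9, Rosa 13.

Maya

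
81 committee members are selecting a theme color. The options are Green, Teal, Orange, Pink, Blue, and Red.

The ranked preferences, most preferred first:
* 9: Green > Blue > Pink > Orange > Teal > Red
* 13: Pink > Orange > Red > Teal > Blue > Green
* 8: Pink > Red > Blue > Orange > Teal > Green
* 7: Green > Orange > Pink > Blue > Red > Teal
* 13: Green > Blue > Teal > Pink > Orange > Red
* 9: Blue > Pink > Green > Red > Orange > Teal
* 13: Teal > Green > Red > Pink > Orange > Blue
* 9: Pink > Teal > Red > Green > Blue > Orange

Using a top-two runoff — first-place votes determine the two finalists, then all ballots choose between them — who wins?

Round 1 first-place votes: Green 29, Teal 13, Orange 0, Pink 30, Blue 9, Red 0. Pink and Green advance.
Runoff: Pink is ranked above Green on 39 ballots, Green above Pink on 42.

Green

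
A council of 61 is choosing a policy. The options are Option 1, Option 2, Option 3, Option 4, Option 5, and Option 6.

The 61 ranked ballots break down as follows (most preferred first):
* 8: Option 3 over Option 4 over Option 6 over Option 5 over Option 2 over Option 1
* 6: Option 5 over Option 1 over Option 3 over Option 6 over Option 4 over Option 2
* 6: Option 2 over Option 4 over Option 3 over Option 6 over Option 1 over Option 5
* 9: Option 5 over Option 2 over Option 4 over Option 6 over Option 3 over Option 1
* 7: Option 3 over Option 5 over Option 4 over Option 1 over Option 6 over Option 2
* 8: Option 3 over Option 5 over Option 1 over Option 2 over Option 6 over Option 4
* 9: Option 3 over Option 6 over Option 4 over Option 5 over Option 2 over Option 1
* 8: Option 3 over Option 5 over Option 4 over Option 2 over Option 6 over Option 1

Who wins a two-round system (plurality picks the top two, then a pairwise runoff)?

Round 1 first-place votes: Option 1 0, Option 2 6, Option 3 40, Option 4 0, Option 5 15, Option 6 0. Option 3 and Option 5 advance.
Runoff: Option 3 is ranked above Option 5 on 46 ballots, Option 5 above Option 3 on 15.

Option 3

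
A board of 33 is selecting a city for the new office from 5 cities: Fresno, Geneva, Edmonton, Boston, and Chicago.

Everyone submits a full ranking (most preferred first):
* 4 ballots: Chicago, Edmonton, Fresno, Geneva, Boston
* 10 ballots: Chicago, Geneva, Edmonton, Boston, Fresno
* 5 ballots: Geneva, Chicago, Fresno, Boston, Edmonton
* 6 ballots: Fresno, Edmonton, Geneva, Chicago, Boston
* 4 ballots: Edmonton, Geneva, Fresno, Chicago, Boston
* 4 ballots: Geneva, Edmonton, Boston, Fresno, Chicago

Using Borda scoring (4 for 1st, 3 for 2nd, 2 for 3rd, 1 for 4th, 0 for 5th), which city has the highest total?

Geneva

Fresno: 4×2 + 10×0 + 5×2 + 6×4 + 4×2 + 4×1 = 54
Geneva: 4×1 + 10×3 + 5×4 + 6×2 + 4×3 + 4×4 = 94
Edmonton: 4×3 + 10×2 + 5×0 + 6×3 + 4×4 + 4×3 = 78
Boston: 4×0 + 10×1 + 5×1 + 6×0 + 4×0 + 4×2 = 23
Chicago: 4×4 + 10×4 + 5×3 + 6×1 + 4×1 + 4×0 = 81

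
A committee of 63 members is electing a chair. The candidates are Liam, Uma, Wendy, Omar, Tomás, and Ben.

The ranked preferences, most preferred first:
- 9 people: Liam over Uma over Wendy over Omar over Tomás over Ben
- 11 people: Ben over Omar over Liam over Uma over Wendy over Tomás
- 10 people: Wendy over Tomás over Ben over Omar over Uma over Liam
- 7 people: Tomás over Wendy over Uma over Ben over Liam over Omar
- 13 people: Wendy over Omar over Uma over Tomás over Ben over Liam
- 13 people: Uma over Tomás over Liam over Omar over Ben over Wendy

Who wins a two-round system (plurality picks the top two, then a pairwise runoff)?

Round 1 first-place votes: Liam 9, Uma 13, Wendy 23, Omar 0, Tomás 7, Ben 11. Wendy and Uma advance.
Runoff: Wendy is ranked above Uma on 30 ballots, Uma above Wendy on 33.

Uma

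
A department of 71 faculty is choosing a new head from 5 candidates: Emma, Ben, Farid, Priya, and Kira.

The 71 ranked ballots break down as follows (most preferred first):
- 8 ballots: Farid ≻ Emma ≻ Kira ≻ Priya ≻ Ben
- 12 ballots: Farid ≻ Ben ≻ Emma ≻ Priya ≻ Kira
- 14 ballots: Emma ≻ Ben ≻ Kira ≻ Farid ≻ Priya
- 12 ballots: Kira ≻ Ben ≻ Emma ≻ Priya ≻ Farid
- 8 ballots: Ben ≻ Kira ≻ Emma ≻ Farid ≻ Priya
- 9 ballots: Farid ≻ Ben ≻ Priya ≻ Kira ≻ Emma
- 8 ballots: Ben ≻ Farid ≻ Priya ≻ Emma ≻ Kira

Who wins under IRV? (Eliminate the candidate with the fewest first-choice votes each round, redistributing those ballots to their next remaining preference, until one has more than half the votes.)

Round 1: Emma 14, Ben 16, Farid 29, Priya 0, Kira 12. Priya eliminated.
Round 2: Emma 14, Ben 16, Farid 29, Kira 12. Kira eliminated.
Round 3: Emma 14, Ben 28, Farid 29. Emma eliminated.
Round 4: Ben 42, Farid 29. Ben has a majority (≥36).

Ben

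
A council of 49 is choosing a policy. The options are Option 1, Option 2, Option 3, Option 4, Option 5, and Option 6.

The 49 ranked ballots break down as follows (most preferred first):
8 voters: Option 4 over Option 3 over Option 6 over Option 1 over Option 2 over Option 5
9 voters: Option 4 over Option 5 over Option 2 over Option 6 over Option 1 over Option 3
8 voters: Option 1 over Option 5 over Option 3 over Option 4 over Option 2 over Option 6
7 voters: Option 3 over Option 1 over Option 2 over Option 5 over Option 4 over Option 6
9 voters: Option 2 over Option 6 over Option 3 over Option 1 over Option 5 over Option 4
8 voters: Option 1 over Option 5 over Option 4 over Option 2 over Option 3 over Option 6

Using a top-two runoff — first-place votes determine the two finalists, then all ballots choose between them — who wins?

Option 1

Round 1 first-place votes: Option 1 16, Option 2 9, Option 3 7, Option 4 17, Option 5 0, Option 6 0. Option 4 and Option 1 advance.
Runoff: Option 4 is ranked above Option 1 on 17 ballots, Option 1 above Option 4 on 32.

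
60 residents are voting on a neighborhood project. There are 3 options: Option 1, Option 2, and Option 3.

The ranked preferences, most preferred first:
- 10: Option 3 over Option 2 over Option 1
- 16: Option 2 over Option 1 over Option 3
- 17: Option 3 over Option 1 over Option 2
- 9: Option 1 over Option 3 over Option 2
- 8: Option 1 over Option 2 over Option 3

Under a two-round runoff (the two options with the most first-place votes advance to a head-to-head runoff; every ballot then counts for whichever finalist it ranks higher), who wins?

Option 1

Round 1 first-place votes: Option 1 17, Option 2 16, Option 3 27. Option 3 and Option 1 advance.
Runoff: Option 3 is ranked above Option 1 on 27 ballots, Option 1 above Option 3 on 33.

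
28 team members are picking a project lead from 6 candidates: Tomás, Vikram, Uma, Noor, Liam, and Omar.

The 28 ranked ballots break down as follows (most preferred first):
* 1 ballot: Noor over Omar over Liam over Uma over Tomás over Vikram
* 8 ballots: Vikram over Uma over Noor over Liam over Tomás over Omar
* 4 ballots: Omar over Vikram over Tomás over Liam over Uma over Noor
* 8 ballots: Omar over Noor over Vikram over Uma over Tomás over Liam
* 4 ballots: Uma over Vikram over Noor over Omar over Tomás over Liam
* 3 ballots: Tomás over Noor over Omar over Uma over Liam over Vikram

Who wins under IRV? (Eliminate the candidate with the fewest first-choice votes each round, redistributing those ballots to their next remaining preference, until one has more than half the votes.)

Round 1: Tomás 3, Vikram 8, Uma 4, Noor 1, Liam 0, Omar 12. Liam eliminated.
Round 2: Tomás 3, Vikram 8, Uma 4, Noor 1, Omar 12. Noor eliminated.
Round 3: Tomás 3, Vikram 8, Uma 4, Omar 13. Tomás eliminated.
Round 4: Vikram 8, Uma 4, Omar 16. Omar has a majority (≥15).

Omar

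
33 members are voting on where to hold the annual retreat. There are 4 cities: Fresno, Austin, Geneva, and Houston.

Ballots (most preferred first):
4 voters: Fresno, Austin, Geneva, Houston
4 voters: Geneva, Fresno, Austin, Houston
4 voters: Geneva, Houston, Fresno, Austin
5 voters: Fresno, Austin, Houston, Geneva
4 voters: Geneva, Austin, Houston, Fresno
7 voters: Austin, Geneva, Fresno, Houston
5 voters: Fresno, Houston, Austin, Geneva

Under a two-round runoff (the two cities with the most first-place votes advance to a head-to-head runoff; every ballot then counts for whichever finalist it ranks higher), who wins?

Round 1 first-place votes: Fresno 14, Austin 7, Geneva 12, Houston 0. Fresno and Geneva advance.
Runoff: Fresno is ranked above Geneva on 14 ballots, Geneva above Fresno on 19.

Geneva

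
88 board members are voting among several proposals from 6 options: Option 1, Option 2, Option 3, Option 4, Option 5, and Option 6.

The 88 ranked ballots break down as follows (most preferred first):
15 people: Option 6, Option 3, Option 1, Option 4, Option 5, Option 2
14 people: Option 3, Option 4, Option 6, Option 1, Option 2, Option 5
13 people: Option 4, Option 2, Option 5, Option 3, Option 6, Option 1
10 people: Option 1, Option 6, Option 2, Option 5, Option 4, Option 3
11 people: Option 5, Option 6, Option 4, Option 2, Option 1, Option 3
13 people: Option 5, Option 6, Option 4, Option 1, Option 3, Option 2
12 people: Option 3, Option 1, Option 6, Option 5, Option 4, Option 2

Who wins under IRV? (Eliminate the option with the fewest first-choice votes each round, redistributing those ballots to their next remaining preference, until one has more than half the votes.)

Round 1: Option 1 10, Option 2 0, Option 3 26, Option 4 13, Option 5 24, Option 6 15. Option 2 eliminated.
Round 2: Option 1 10, Option 3 26, Option 4 13, Option 5 24, Option 6 15. Option 1 eliminated.
Round 3: Option 3 26, Option 4 13, Option 5 24, Option 6 25. Option 4 eliminated.
Round 4: Option 3 26, Option 5 37, Option 6 25. Option 6 eliminated.
Round 5: Option 3 41, Option 5 47. Option 5 has a majority (≥45).

Option 5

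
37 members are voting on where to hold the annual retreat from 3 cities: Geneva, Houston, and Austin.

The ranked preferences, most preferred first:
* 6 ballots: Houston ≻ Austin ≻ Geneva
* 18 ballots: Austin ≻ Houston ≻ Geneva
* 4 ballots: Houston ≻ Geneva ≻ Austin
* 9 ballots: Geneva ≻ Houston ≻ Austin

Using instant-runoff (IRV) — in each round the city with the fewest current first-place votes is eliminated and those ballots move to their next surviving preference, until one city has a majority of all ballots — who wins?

Houston

Round 1: Geneva 9, Houston 10, Austin 18. Geneva eliminated.
Round 2: Houston 19, Austin 18. Houston has a majority (≥19).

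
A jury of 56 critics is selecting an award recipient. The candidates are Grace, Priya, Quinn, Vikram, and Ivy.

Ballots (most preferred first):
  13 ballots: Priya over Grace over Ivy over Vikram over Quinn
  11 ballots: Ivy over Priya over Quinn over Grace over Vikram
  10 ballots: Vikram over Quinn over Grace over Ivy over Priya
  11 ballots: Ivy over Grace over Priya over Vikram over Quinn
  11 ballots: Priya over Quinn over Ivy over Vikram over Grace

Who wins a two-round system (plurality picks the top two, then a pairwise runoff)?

Ivy

Round 1 first-place votes: Grace 0, Priya 24, Quinn 0, Vikram 10, Ivy 22. Priya and Ivy advance.
Runoff: Priya is ranked above Ivy on 24 ballots, Ivy above Priya on 32.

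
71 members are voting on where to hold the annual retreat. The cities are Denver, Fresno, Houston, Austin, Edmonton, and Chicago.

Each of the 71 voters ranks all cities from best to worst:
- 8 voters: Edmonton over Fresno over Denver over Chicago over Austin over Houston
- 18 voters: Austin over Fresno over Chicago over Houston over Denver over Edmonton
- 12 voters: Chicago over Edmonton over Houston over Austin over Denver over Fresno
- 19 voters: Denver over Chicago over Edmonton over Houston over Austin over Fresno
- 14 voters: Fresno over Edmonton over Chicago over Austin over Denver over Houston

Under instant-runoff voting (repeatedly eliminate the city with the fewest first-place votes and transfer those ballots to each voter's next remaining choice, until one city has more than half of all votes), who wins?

Round 1: Denver 19, Fresno 14, Houston 0, Austin 18, Edmonton 8, Chicago 12. Houston eliminated.
Round 2: Denver 19, Fresno 14, Austin 18, Edmonton 8, Chicago 12. Edmonton eliminated.
Round 3: Denver 19, Fresno 22, Austin 18, Chicago 12. Chicago eliminated.
Round 4: Denver 19, Fresno 22, Austin 30. Denver eliminated.
Round 5: Fresno 22, Austin 49. Austin has a majority (≥36).

Austin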